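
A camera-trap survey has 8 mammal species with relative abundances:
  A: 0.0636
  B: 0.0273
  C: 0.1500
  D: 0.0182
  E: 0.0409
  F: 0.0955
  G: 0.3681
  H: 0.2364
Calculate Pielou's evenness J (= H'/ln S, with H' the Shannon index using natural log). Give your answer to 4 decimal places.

H' = −Σ pᵢ ln pᵢ = −((-0.175227) + (-0.098304) + (-0.284568) + (-0.072915) + (-0.130742) + (-0.224294) + (-0.367879) + (-0.340943)) = 1.694873 (working shown to 6 dp, full precision carried).
With S = 8 species, ln S = 2.079442, so J = 1.694873/2.079442 = 0.815061, i.e. 0.8151 to 4 decimal places.

0.8151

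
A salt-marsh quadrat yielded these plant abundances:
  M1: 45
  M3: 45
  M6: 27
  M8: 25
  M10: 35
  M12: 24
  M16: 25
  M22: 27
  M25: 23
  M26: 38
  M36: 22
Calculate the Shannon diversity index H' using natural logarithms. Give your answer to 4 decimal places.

2.3630

Total N = 45+45+27+25+35+24+25+27+23+38+22 = 336, so the proportions are 0.133929, 0.133929, 0.080357, 0.074405, 0.104167, 0.071429, 0.074405, 0.080357, 0.068452, 0.113095, 0.065476 (working shown to 6 dp, full precision carried).
Each pᵢ ln pᵢ term: 0.133929×(-2.010449)=-0.269257, 0.133929×(-2.010449)=-0.269257, 0.080357×(-2.521274)=-0.202602, 0.074405×(-2.598235)=-0.193321, 0.104167×(-2.261763)=-0.235600, 0.071429×(-2.639057)=-0.188504, 0.074405×(-2.598235)=-0.193321, 0.080357×(-2.521274)=-0.202602, 0.068452×(-2.681617)=-0.183563, 0.113095×(-2.179525)=-0.246494, 0.065476×(-2.726069)=-0.178493.
Sum = -2.363014, so H' = 2.3630.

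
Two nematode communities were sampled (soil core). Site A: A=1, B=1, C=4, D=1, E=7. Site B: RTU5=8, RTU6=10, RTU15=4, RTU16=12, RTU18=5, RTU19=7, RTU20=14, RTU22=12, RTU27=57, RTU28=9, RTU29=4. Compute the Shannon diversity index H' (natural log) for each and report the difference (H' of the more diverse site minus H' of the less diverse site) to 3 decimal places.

Site A: N=14, proportions 0.07143, 0.07143, 0.28571, 0.07143, 0.5, giving H' = 1.27002 (working shown to 5 dp, full precision carried).
Site B: N=142, proportions 0.05634, 0.07042, 0.02817, 0.08451, 0.03521, 0.0493, 0.09859, 0.08451, 0.40141, 0.06338, 0.02817, giving H' = 2.00348.
Difference = |1.27002 − 2.00348| = 0.73346, i.e. 0.733 to 3 decimal places.

0.733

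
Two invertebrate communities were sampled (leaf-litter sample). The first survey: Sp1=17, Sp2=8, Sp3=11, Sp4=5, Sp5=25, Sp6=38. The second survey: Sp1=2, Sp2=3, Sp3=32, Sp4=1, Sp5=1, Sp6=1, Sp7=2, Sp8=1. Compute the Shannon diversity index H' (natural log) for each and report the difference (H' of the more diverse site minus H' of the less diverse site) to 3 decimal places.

0.547

The first survey: N=104, proportions 0.163462, 0.076923, 0.105769, 0.048077, 0.240385, 0.365385, giving H' = 1.587426 (working shown to 6 dp, full precision carried).
The second survey: N=43, proportions 0.046512, 0.069767, 0.744186, 0.023256, 0.023256, 0.023256, 0.046512, 0.023256, giving H' = 1.040922.
Difference = |1.587426 − 1.040922| = 0.546504, i.e. 0.547 to 3 decimal places.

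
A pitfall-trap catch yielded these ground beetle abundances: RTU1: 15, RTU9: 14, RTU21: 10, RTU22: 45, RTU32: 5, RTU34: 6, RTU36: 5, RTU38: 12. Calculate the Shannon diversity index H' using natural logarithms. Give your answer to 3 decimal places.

Total N = 15+14+10+45+5+6+5+12 = 112, so the proportions are 0.13393, 0.125, 0.08929, 0.40179, 0.04464, 0.05357, 0.04464, 0.10714 (working shown to 5 dp, full precision carried).
Each pᵢ ln pᵢ term: 0.13393×(-2.01045)=-0.26926, 0.125×(-2.07944)=-0.25993, 0.08929×(-2.41591)=-0.21571, 0.40179×(-0.91184)=-0.36636, 0.04464×(-3.10906)=-0.13880, 0.05357×(-2.92674)=-0.15679, 0.04464×(-3.10906)=-0.13880, 0.10714×(-2.23359)=-0.23931.
Sum = -1.78495, so H' = 1.785.

1.785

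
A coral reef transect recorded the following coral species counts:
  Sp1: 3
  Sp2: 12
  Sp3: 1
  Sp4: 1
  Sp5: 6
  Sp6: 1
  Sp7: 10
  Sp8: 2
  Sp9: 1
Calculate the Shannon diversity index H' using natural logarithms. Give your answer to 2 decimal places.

Total N = 3+12+1+1+6+1+10+2+1 = 37, so the proportions are 0.0811, 0.3243, 0.027, 0.027, 0.1622, 0.027, 0.2703, 0.0541, 0.027 (working shown to 4 dp, full precision carried).
Each pᵢ ln pᵢ term: 0.0811×(-2.5123)=-0.2037, 0.3243×(-1.1260)=-0.3652, 0.027×(-3.6109)=-0.0976, 0.027×(-3.6109)=-0.0976, 0.1622×(-1.8192)=-0.2950, 0.027×(-3.6109)=-0.0976, 0.2703×(-1.3083)=-0.3536, 0.0541×(-2.9178)=-0.1577, 0.027×(-3.6109)=-0.0976.
Sum = -1.7656, so H' = 1.77.

1.77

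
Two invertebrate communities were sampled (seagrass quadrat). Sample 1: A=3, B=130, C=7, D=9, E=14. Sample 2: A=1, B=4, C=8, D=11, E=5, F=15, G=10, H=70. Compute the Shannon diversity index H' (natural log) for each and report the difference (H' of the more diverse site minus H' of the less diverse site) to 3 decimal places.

0.692

Sample 1: N=163, proportions 0.0184049, 0.797546, 0.0429448, 0.0552147, 0.0858896, giving H' = 0.7598943 (working shown to 7 dp, full precision carried).
Sample 2: N=124, proportions 0.0080645, 0.0322581, 0.0645161, 0.0887097, 0.0403226, 0.1209677, 0.0806452, 0.5645161, giving H' = 1.4521685.
Difference = |0.7598943 − 1.4521685| = 0.6922742, i.e. 0.692 to 3 decimal places.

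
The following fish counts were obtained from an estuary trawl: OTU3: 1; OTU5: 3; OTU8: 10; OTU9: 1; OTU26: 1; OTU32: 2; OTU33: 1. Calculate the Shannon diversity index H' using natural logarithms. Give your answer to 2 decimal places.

1.49

Total N = 1+3+10+1+1+2+1 = 19, so the proportions are 0.0526, 0.1579, 0.5263, 0.0526, 0.0526, 0.1053, 0.0526 (working shown to 4 dp, full precision carried).
Each pᵢ ln pᵢ term: 0.0526×(-2.9444)=-0.1550, 0.1579×(-1.8458)=-0.2914, 0.5263×(-0.6419)=-0.3378, 0.0526×(-2.9444)=-0.1550, 0.0526×(-2.9444)=-0.1550, 0.1053×(-2.2513)=-0.2370, 0.0526×(-2.9444)=-0.1550.
Sum = -1.4861, so H' = 1.49.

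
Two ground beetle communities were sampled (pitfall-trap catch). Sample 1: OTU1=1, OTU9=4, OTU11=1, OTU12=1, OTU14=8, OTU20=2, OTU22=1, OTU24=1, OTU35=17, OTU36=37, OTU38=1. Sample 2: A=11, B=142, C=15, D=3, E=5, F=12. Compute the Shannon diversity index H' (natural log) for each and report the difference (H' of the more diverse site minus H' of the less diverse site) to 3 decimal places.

Sample 1: N=74, proportions 0.01351, 0.05405, 0.01351, 0.01351, 0.10811, 0.02703, 0.01351, 0.01351, 0.22973, 0.5, 0.01351, giving H' = 1.52926 (working shown to 5 dp, full precision carried).
Sample 2: N=188, proportions 0.05851, 0.75532, 0.07979, 0.01596, 0.0266, 0.06383, giving H' = 0.91789.
Difference = |1.52926 − 0.91789| = 0.61137, i.e. 0.611 to 3 decimal places.

0.611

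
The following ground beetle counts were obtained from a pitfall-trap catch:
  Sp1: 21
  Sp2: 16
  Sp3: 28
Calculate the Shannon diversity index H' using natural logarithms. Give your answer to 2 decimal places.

1.07

Total N = 21+16+28 = 65, so the proportions are 0.3231, 0.2462, 0.4308 (working shown to 4 dp, full precision carried).
Each pᵢ ln pᵢ term: 0.3231×(-1.1299)=-0.3650, 0.2462×(-1.4018)=-0.3451, 0.4308×(-0.8422)=-0.3628.
Sum = -1.0729, so H' = 1.07.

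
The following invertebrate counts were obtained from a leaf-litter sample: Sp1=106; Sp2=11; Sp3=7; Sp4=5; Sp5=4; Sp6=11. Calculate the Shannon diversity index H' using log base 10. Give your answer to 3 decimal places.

0.426

Total N = 106+11+7+5+4+11 = 144, so the proportions are 0.73611, 0.07639, 0.04861, 0.03472, 0.02778, 0.07639 (working shown to 5 dp, full precision carried).
Each pᵢ log₁₀ pᵢ term: 0.73611×(-0.13306)=-0.09794, 0.07639×(-1.11697)=-0.08532, 0.04861×(-1.31326)=-0.06384, 0.03472×(-1.45939)=-0.05067, 0.02778×(-1.55630)=-0.04323, 0.07639×(-1.11697)=-0.08532.
Sum = -0.42634, so H' = 0.426.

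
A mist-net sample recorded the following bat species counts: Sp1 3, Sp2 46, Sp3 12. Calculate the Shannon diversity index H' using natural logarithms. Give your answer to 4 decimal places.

0.6808

Total N = 3+46+12 = 61, so the proportions are 0.04918, 0.754098, 0.196721 (working shown to 6 dp, full precision carried).
Each pᵢ ln pᵢ term: 0.04918×(-3.012262)=-0.148144, 0.754098×(-0.282232)=-0.212831, 0.196721×(-1.625967)=-0.319862.
Sum = -0.680837, so H' = 0.6808.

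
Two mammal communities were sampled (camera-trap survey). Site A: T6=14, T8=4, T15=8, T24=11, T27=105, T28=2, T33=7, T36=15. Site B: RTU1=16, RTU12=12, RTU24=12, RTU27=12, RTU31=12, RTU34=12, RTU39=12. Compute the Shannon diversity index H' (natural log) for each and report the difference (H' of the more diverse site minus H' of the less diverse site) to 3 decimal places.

0.622

Site A: N=166, proportions 0.08434, 0.0241, 0.04819, 0.06627, 0.63253, 0.01205, 0.04217, 0.09036, giving H' = 1.31802 (working shown to 5 dp, full precision carried).
Site B: N=88, proportions 0.18182, 0.13636, 0.13636, 0.13636, 0.13636, 0.13636, 0.13636, giving H' = 1.94012.
Difference = |1.31802 − 1.94012| = 0.62210, i.e. 0.622 to 3 decimal places.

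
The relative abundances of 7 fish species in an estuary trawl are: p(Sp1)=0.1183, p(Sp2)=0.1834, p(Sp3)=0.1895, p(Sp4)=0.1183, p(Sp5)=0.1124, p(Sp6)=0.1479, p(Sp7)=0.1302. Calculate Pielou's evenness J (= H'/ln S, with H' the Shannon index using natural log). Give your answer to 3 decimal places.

H' = −Σ pᵢ ln pᵢ = −((-0.25252) + (-0.31106) + (-0.31521) + (-0.25252) + (-0.24567) + (-0.28267) + (-0.26544)) = 1.92508 (working shown to 5 dp, full precision carried).
With S = 7 species, ln S = 1.94591, so J = 1.92508/1.94591 = 0.98929, i.e. 0.989 to 3 decimal places.

0.989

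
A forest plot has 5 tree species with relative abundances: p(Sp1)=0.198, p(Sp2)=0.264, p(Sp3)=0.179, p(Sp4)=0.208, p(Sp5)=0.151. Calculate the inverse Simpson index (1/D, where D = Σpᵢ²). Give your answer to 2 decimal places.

D = 0.198² + 0.264² + 0.179² + 0.208² + 0.151² = 0.039204 + 0.069696 + 0.032041 + 0.043264 + 0.022801 = 0.207006 (working shown to 6 dp, full precision carried).
So 1/D = 4.8308, i.e. 4.83 to 2 decimal places.

4.83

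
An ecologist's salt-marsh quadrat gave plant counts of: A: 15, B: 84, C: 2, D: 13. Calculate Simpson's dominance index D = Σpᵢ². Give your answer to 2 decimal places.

0.57

Total N = 15+84+2+13 = 114, so the proportions are 0.1316, 0.7368, 0.0175, 0.114 (working shown to 4 dp, full precision carried).
D = 0.1316² + 0.7368² + 0.0175² + 0.114² = 0.0173 + 0.5429 + 0.0003 + 0.0130 = 0.5736.
To 2 decimal places, D = 0.57.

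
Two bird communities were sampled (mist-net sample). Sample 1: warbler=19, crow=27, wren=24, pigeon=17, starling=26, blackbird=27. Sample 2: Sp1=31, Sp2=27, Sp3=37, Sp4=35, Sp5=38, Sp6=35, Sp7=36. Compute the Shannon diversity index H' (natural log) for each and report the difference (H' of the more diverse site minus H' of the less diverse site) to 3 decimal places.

Sample 1: N=140, proportions 0.13571, 0.19286, 0.17143, 0.12143, 0.18571, 0.19286, giving H' = 1.77687 (working shown to 5 dp, full precision carried).
Sample 2: N=239, proportions 0.12971, 0.11297, 0.15481, 0.14644, 0.159, 0.14644, 0.15063, giving H' = 1.94025.
Difference = |1.77687 − 1.94025| = 0.16338, i.e. 0.163 to 3 decimal places.

0.163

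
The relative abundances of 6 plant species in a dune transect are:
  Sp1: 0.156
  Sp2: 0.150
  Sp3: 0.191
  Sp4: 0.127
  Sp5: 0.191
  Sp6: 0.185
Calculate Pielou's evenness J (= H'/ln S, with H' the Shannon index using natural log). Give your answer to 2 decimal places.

0.99

H' = −Σ pᵢ ln pᵢ = −((-0.2898) + (-0.2846) + (-0.3162) + (-0.2621) + (-0.3162) + (-0.3122)) = 1.7810 (working shown to 4 dp, full precision carried).
With S = 6 species, ln S = 1.7918, so J = 1.7810/1.7918 = 0.9940, i.e. 0.99 to 2 decimal places.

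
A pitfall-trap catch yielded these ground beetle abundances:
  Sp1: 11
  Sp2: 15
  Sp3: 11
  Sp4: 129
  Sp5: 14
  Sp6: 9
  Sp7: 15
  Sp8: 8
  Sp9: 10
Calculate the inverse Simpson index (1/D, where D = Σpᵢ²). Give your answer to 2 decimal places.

2.77

Total N = 11+15+11+129+14+9+15+8+10 = 222, so the proportions are 0.04955, 0.06757, 0.04955, 0.58108, 0.06306, 0.04054, 0.06757, 0.03604, 0.04505 (working shown to 5 dp, full precision carried).
D = 0.04955² + 0.06757² + 0.04955² + 0.58108² + 0.06306² + 0.04054² + 0.06757² + 0.03604² + 0.04505² = 0.00246 + 0.00457 + 0.00246 + 0.33766 + 0.00398 + 0.00164 + 0.00457 + 0.00130 + 0.00203 = 0.36064.
So 1/D = 2.7728, i.e. 2.77 to 2 decimal places.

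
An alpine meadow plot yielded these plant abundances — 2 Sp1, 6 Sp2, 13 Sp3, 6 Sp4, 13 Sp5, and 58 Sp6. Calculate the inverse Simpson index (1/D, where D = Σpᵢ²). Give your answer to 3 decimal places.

Total N = 2+6+13+6+13+58 = 98, so the proportions are 0.020408, 0.061224, 0.132653, 0.061224, 0.132653, 0.591837 (working shown to 6 dp, full precision carried).
D = 0.020408² + 0.061224² + 0.132653² + 0.061224² + 0.132653² + 0.591837² = 0.000416 + 0.003748 + 0.017597 + 0.003748 + 0.017597 + 0.350271 = 0.393378.
So 1/D = 2.54209, i.e. 2.542 to 3 decimal places.

2.542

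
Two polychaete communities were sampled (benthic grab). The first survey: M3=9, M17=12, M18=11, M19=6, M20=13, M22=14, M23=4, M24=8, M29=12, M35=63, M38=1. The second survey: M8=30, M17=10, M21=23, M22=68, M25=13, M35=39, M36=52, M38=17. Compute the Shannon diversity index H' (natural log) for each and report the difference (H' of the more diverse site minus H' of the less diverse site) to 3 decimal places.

The first survey: N=153, proportions 0.058824, 0.078431, 0.071895, 0.039216, 0.084967, 0.091503, 0.026144, 0.052288, 0.078431, 0.411765, 0.006536, giving H' = 1.958350 (working shown to 6 dp, full precision carried).
The second survey: N=252, proportions 0.119048, 0.039683, 0.09127, 0.269841, 0.051587, 0.154762, 0.206349, 0.06746, giving H' = 1.902615.
Difference = |1.958350 − 1.902615| = 0.055735, i.e. 0.056 to 3 decimal places.

0.056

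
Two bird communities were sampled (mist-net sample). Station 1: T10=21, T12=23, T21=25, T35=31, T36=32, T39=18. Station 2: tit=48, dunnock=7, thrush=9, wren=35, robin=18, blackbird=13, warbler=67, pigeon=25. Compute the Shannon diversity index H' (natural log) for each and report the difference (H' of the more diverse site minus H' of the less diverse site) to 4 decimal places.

0.0674

Station 1: N=150, proportions 0.14, 0.153333, 0.166667, 0.206667, 0.213333, 0.12, giving H' = 1.771255 (working shown to 6 dp, full precision carried).
Station 2: N=222, proportions 0.216216, 0.031532, 0.040541, 0.157658, 0.081081, 0.058559, 0.301802, 0.112613, giving H' = 1.838675.
Difference = |1.771255 − 1.838675| = 0.067420, i.e. 0.0674 to 4 decimal places.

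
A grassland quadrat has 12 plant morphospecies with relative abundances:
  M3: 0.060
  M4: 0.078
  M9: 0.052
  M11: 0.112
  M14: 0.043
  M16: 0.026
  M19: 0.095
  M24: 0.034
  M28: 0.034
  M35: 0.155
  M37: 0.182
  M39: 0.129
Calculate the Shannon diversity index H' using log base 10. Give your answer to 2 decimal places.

1.00

Each pᵢ log₁₀ pᵢ term (working shown to 4 dp, full precision carried): 0.06×(-1.2218)=-0.0733, 0.078×(-1.1079)=-0.0864, 0.052×(-1.2840)=-0.0668, 0.112×(-0.9508)=-0.1065, 0.043×(-1.3665)=-0.0588, 0.026×(-1.5850)=-0.0412, 0.095×(-1.0223)=-0.0971, 0.034×(-1.4685)=-0.0499, 0.034×(-1.4685)=-0.0499, 0.155×(-0.8097)=-0.1255, 0.182×(-0.7399)=-0.1347, 0.129×(-0.8894)=-0.1147.
Sum = -1.0048, so H' = 1.00.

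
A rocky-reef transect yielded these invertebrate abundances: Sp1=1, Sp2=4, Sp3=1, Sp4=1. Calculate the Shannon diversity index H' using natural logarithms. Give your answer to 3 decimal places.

1.154

Total N = 1+4+1+1 = 7, so the proportions are 0.14286, 0.57143, 0.14286, 0.14286 (working shown to 5 dp, full precision carried).
Each pᵢ ln pᵢ term: 0.14286×(-1.94591)=-0.27799, 0.57143×(-0.55962)=-0.31978, 0.14286×(-1.94591)=-0.27799, 0.14286×(-1.94591)=-0.27799.
Sum = -1.15374, so H' = 1.154.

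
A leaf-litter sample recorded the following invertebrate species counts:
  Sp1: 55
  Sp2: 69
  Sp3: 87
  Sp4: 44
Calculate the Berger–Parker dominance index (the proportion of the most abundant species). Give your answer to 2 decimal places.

0.34

Total N = 55+69+87+44 = 255, so the proportions are 0.2157, 0.2706, 0.3412, 0.1725 (working shown to 4 dp, full precision carried).
The largest proportion is 0.3412, i.e. d = 0.34 to 2 decimal places.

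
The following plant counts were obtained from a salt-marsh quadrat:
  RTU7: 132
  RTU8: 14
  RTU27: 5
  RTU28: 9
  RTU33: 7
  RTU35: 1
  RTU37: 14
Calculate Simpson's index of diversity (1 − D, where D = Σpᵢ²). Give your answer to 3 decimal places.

0.457

Total N = 132+14+5+9+7+1+14 = 182, so the proportions are 0.72527, 0.07692, 0.02747, 0.04945, 0.03846, 0.00549, 0.07692 (working shown to 5 dp, full precision carried).
D = 0.72527² + 0.07692² + 0.02747² + 0.04945² + 0.03846² + 0.00549² + 0.07692² = 0.52602 + 0.00592 + 0.00075 + 0.00245 + 0.00148 + 0.00003 + 0.00592 = 0.54257.
So 1 − D = 0.45743, i.e. 0.457 to 3 decimal places.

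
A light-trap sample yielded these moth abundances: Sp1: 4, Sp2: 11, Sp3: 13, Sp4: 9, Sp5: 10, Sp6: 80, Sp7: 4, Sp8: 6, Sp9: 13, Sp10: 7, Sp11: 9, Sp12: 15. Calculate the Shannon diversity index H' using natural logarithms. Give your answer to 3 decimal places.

1.981

Total N = 4+11+13+9+10+80+4+6+13+7+9+15 = 181, so the proportions are 0.0221, 0.06077, 0.07182, 0.04972, 0.05525, 0.44199, 0.0221, 0.03315, 0.07182, 0.03867, 0.04972, 0.08287 (working shown to 5 dp, full precision carried).
Each pᵢ ln pᵢ term: 0.0221×(-3.81220)=-0.08425, 0.06077×(-2.80060)=-0.17020, 0.07182×(-2.63355)=-0.18915, 0.04972×(-3.00127)=-0.14923, 0.05525×(-2.89591)=-0.16000, 0.44199×(-0.81647)=-0.36087, 0.0221×(-3.81220)=-0.08425, 0.03315×(-3.40674)=-0.11293, 0.07182×(-2.63355)=-0.18915, 0.03867×(-3.25259)=-0.12579, 0.04972×(-3.00127)=-0.14923, 0.08287×(-2.49045)=-0.20639.
Sum = -1.98144, so H' = 1.981.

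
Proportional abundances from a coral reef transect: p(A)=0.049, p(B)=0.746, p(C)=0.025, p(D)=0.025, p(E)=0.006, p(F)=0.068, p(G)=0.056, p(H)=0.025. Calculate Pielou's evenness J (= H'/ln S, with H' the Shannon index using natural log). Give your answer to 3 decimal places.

H' = −Σ pᵢ ln pᵢ = −((-0.14778) + (-0.21860) + (-0.09222) + (-0.09222) + (-0.03070) + (-0.18280) + (-0.16141) + (-0.09222)) = 1.01796 (working shown to 5 dp, full precision carried).
With S = 8 species, ln S = 2.07944, so J = 1.01796/2.07944 = 0.48953, i.e. 0.490 to 3 decimal places.

0.490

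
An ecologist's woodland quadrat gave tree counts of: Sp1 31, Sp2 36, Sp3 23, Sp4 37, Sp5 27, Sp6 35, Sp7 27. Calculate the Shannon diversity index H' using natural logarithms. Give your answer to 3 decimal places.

Total N = 31+36+23+37+27+35+27 = 216, so the proportions are 0.14352, 0.16667, 0.10648, 0.1713, 0.125, 0.16204, 0.125 (working shown to 5 dp, full precision carried).
Each pᵢ ln pᵢ term: 0.14352×(-1.94129)=-0.27861, 0.16667×(-1.79176)=-0.29863, 0.10648×(-2.23978)=-0.23850, 0.1713×(-1.76436)=-0.30223, 0.125×(-2.07944)=-0.25993, 0.16204×(-1.81993)=-0.29490, 0.125×(-2.07944)=-0.25993.
Sum = -1.93272, so H' = 1.933.

1.933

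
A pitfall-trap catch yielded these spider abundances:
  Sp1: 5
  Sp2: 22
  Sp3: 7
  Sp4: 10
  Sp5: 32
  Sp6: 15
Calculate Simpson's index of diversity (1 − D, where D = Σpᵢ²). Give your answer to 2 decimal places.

0.77

Total N = 5+22+7+10+32+15 = 91, so the proportions are 0.0549, 0.2418, 0.0769, 0.1099, 0.3516, 0.1648 (working shown to 4 dp, full precision carried).
D = 0.0549² + 0.2418² + 0.0769² + 0.1099² + 0.3516² + 0.1648² = 0.0030 + 0.0584 + 0.0059 + 0.0121 + 0.1237 + 0.0272 = 0.2303.
So 1 − D = 0.7697, i.e. 0.77 to 2 decimal places.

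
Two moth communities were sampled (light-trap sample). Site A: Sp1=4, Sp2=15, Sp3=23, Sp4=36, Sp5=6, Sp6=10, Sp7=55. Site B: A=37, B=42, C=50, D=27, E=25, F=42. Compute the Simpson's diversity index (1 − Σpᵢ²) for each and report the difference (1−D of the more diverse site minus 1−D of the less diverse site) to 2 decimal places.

0.06

Site A: N=149, proportions 0.02685, 0.10067, 0.15436, 0.24161, 0.04027, 0.06711, 0.36913, giving 1−D = 0.76456 (working shown to 5 dp, full precision carried).
Site B: N=223, proportions 0.16592, 0.18834, 0.22422, 0.12108, 0.11211, 0.18834, giving 1−D = 0.82403.
Difference = |0.76456 − 0.82403| = 0.05947, i.e. 0.06 to 2 decimal places.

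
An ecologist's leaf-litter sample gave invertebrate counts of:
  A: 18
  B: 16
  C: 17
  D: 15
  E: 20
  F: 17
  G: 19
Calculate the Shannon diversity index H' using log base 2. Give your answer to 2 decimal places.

2.80

Total N = 18+16+17+15+20+17+19 = 122, so the proportions are 0.1475, 0.1311, 0.1393, 0.123, 0.1639, 0.1393, 0.1557 (working shown to 4 dp, full precision carried).
Each pᵢ log₂ pᵢ term: 0.1475×(-2.7608)=-0.4073, 0.1311×(-2.9307)=-0.3844, 0.1393×(-2.8433)=-0.3962, 0.123×(-3.0238)=-0.3718, 0.1639×(-2.6088)=-0.4277, 0.1393×(-2.8433)=-0.3962, 0.1557×(-2.6828)=-0.4178.
Sum = -2.8014, so H' = 2.80.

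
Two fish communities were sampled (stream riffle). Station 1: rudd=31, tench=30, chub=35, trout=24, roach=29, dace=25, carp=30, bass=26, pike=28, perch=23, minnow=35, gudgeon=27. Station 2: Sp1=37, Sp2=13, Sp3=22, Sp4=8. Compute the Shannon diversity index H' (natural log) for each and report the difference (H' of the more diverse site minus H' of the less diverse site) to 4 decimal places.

Station 1: N=343, proportions 0.090379, 0.087464, 0.102041, 0.069971, 0.084548, 0.072886, 0.087464, 0.075802, 0.081633, 0.067055, 0.102041, 0.078717, giving H' = 2.476469 (working shown to 6 dp, full precision carried).
Station 2: N=80, proportions 0.4625, 0.1625, 0.275, 0.1, giving H' = 1.237192.
Difference = |2.476469 − 1.237192| = 1.239277, i.e. 1.2393 to 4 decimal places.

1.2393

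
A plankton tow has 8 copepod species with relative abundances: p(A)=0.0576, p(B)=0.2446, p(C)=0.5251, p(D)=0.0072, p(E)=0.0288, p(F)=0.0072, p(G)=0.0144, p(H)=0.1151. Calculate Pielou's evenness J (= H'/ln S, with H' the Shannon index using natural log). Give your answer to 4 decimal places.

0.6397

H' = −Σ pᵢ ln pᵢ = −((-0.164404) + (-0.344429) + (-0.338252) + (-0.035522) + (-0.102165) + (-0.035522) + (-0.061064) + (-0.248841)) = 1.330198 (working shown to 6 dp, full precision carried).
With S = 8 species, ln S = 2.079442, so J = 1.330198/2.079442 = 0.639690, i.e. 0.6397 to 4 decimal places.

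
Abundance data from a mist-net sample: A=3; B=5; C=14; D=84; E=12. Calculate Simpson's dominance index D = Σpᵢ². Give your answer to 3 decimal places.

0.534

Total N = 3+5+14+84+12 = 118, so the proportions are 0.02542, 0.04237, 0.11864, 0.71186, 0.10169 (working shown to 5 dp, full precision carried).
D = 0.02542² + 0.04237² + 0.11864² + 0.71186² + 0.10169² = 0.00065 + 0.00180 + 0.01408 + 0.50675 + 0.01034 = 0.53361.
To 3 decimal places, D = 0.534.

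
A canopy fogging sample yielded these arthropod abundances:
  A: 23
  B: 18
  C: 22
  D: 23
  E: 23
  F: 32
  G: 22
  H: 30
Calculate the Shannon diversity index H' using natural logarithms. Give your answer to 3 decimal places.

Total N = 23+18+22+23+23+32+22+30 = 193, so the proportions are 0.11917, 0.09326, 0.11399, 0.11917, 0.11917, 0.1658, 0.11399, 0.15544 (working shown to 5 dp, full precision carried).
Each pᵢ ln pᵢ term: 0.11917×(-2.12720)=-0.25350, 0.09326×(-2.37232)=-0.22125, 0.11399×(-2.17165)=-0.24755, 0.11917×(-2.12720)=-0.25350, 0.11917×(-2.12720)=-0.25350, 0.1658×(-1.79695)=-0.29794, 0.11399×(-2.17165)=-0.24755, 0.15544×(-1.86149)=-0.28935.
Sum = -2.06414, so H' = 2.064.

2.064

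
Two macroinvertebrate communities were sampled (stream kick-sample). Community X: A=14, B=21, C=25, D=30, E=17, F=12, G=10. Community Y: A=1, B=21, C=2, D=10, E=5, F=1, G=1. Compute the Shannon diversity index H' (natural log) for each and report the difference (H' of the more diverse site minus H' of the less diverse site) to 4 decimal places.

0.5175

Community X: N=129, proportions 0.1085271, 0.1627907, 0.1937984, 0.2325581, 0.1317829, 0.0930233, 0.0775194, giving H' = 1.8799756 (working shown to 7 dp, full precision carried).
Community Y: N=41, proportions 0.0243902, 0.5121951, 0.0487805, 0.2439024, 0.1219512, 0.0243902, 0.0243902, giving H' = 1.3624914.
Difference = |1.8799756 − 1.3624914| = 0.5174842, i.e. 0.5175 to 4 decimal places.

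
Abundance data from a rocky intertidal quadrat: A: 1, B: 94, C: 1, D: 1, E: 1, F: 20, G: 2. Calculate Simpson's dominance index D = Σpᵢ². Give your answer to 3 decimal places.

Total N = 1+94+1+1+1+20+2 = 120, so the proportions are 0.00833, 0.78333, 0.00833, 0.00833, 0.00833, 0.16667, 0.01667 (working shown to 5 dp, full precision carried).
D = 0.00833² + 0.78333² + 0.00833² + 0.00833² + 0.00833² + 0.16667² + 0.01667² = 0.00007 + 0.61361 + 0.00007 + 0.00007 + 0.00007 + 0.02778 + 0.00028 = 0.64194.
To 3 decimal places, D = 0.642.

0.642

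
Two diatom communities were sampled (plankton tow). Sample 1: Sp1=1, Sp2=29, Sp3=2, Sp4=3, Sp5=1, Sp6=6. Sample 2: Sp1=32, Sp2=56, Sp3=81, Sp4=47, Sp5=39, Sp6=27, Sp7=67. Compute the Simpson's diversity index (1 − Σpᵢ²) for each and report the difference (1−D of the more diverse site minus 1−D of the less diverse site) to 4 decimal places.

0.3442

Sample 1: N=42, proportions 0.02381, 0.690476, 0.047619, 0.071429, 0.02381, 0.142857, giving 1−D = 0.494331 (working shown to 6 dp, full precision carried).
Sample 2: N=349, proportions 0.091691, 0.160458, 0.232092, 0.13467, 0.111748, 0.077364, 0.191977, giving 1−D = 0.838515.
Difference = |0.494331 − 0.838515| = 0.344184, i.e. 0.3442 to 4 decimal places.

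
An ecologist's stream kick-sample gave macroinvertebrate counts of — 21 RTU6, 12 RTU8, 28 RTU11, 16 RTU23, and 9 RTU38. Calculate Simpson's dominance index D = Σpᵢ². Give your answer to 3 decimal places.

0.231

Total N = 21+12+28+16+9 = 86, so the proportions are 0.24419, 0.13953, 0.32558, 0.18605, 0.10465 (working shown to 5 dp, full precision carried).
D = 0.24419² + 0.13953² + 0.32558² + 0.18605² + 0.10465² = 0.05963 + 0.01947 + 0.10600 + 0.03461 + 0.01095 = 0.23067.
To 3 decimal places, D = 0.231.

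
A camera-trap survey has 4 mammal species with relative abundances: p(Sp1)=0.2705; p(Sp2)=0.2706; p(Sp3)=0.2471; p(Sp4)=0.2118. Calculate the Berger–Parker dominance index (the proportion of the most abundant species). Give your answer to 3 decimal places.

0.271

The largest proportion is 0.2706, i.e. d = 0.271 to 3 decimal places.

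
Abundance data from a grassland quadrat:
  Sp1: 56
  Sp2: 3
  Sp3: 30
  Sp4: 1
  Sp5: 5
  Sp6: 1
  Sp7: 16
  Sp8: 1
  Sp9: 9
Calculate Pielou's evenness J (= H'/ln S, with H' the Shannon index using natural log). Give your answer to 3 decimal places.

0.683

Total N = 56+3+30+1+5+1+16+1+9 = 122, so the proportions are 0.45902, 0.02459, 0.2459, 0.0082, 0.04098, 0.0082, 0.13115, 0.0082, 0.07377 (working shown to 5 dp, full precision carried).
H' = −Σ pᵢ ln pᵢ = −((-0.35742) + (-0.09112) + (-0.34496) + (-0.03938) + (-0.13093) + (-0.03938) + (-0.26642) + (-0.03938) + (-0.19230)) = 1.50127.
With S = 9 species, ln S = 2.19722, so J = 1.50127/2.19722 = 0.68326, i.e. 0.683 to 3 decimal places.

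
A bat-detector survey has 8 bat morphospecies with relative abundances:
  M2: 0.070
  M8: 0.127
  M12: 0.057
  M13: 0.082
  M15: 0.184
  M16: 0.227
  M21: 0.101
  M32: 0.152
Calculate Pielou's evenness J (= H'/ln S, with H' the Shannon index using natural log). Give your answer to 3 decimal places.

H' = −Σ pᵢ ln pᵢ = −((-0.18615) + (-0.26207) + (-0.16329) + (-0.20508) + (-0.31148) + (-0.33660) + (-0.23156) + (-0.28635)) = 1.98258 (working shown to 5 dp, full precision carried).
With S = 8 species, ln S = 2.07944, so J = 1.98258/2.07944 = 0.95342, i.e. 0.953 to 3 decimal places.

0.953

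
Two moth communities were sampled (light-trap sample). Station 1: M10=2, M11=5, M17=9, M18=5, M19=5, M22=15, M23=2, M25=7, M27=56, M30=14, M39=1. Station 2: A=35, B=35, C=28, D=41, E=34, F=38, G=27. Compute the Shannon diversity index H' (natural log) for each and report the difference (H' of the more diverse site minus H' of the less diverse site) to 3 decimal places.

0.143

Station 1: N=121, proportions 0.01653, 0.04132, 0.07438, 0.04132, 0.04132, 0.12397, 0.01653, 0.05785, 0.46281, 0.1157, 0.00826, giving H' = 1.79333 (working shown to 5 dp, full precision carried).
Station 2: N=238, proportions 0.14706, 0.14706, 0.11765, 0.17227, 0.14286, 0.15966, 0.11345, giving H' = 1.93637.
Difference = |1.79333 − 1.93637| = 0.14304, i.e. 0.143 to 3 decimal places.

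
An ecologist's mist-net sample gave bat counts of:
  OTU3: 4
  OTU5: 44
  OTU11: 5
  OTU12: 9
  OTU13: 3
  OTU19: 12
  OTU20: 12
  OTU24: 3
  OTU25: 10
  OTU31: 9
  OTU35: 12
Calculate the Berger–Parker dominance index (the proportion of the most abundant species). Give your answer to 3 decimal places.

0.358

Total N = 4+44+5+9+3+12+12+3+10+9+12 = 123, so the proportions are 0.03252, 0.35772, 0.04065, 0.07317, 0.02439, 0.09756, 0.09756, 0.02439, 0.0813, 0.07317, 0.09756 (working shown to 5 dp, full precision carried).
The largest proportion is 0.35772, i.e. d = 0.358 to 3 decimal places.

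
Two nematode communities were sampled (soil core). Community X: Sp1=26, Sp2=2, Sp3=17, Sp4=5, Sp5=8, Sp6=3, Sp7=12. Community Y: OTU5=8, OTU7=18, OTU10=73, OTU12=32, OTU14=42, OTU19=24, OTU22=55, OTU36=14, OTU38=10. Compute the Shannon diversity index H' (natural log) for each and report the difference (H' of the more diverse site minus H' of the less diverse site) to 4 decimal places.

Community X: N=73, proportions 0.356164, 0.027397, 0.232877, 0.068493, 0.109589, 0.041096, 0.164384, giving H' = 1.659516 (working shown to 6 dp, full precision carried).
Community Y: N=276, proportions 0.028986, 0.065217, 0.264493, 0.115942, 0.152174, 0.086957, 0.199275, 0.050725, 0.036232, giving H' = 1.974021.
Difference = |1.659516 − 1.974021| = 0.314505, i.e. 0.3145 to 4 decimal places.

0.3145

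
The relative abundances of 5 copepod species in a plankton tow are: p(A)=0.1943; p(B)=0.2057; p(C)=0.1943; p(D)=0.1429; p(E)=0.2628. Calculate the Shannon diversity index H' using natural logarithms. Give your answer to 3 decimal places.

1.591

Each pᵢ ln pᵢ term (working shown to 5 dp, full precision carried): 0.1943×(-1.63835)=-0.31833, 0.2057×(-1.58134)=-0.32528, 0.1943×(-1.63835)=-0.31833, 0.1429×(-1.94561)=-0.27803, 0.2628×(-1.33636)=-0.35120.
Sum = -1.59117, so H' = 1.591.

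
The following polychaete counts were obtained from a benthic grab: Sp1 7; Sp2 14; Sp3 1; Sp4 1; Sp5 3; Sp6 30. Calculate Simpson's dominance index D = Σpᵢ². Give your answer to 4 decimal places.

Total N = 7+14+1+1+3+30 = 56, so the proportions are 0.125, 0.25, 0.017857, 0.017857, 0.053571, 0.535714 (working shown to 6 dp, full precision carried).
D = 0.125² + 0.25² + 0.017857² + 0.017857² + 0.053571² + 0.535714² = 0.015625 + 0.062500 + 0.000319 + 0.000319 + 0.002870 + 0.286990 = 0.368622.
To 4 decimal places, D = 0.3686.

0.3686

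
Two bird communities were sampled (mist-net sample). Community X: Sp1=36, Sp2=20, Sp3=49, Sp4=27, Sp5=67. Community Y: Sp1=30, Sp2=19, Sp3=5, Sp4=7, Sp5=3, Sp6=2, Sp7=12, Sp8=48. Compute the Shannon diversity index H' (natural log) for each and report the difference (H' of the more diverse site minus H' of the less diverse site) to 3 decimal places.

Community X: N=199, proportions 0.1809, 0.1005, 0.24623, 0.13568, 0.33668, giving H' = 1.52284 (working shown to 5 dp, full precision carried).
Community Y: N=126, proportions 0.2381, 0.15079, 0.03968, 0.05556, 0.02381, 0.01587, 0.09524, 0.38095, giving H' = 1.66194.
Difference = |1.52284 − 1.66194| = 0.13910, i.e. 0.139 to 3 decimal places.

0.139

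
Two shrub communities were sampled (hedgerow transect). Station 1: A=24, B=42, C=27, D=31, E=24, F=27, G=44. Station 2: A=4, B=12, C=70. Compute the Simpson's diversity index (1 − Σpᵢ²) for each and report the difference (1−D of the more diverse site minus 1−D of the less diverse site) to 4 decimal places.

Station 1: N=219, proportions 0.109589, 0.1917808, 0.1232877, 0.1415525, 0.109589, 0.1232877, 0.2009132, giving 1−D = 0.8483977 (working shown to 7 dp, full precision carried).
Station 2: N=86, proportions 0.0465116, 0.1395349, 0.8139535, giving 1−D = 0.3158464.
Difference = |0.8483977 − 0.3158464| = 0.5325513, i.e. 0.5326 to 4 decimal places.

0.5326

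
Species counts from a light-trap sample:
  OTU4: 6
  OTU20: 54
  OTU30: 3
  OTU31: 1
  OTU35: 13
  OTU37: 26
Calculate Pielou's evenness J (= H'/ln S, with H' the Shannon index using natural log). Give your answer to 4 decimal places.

Total N = 6+54+3+1+13+26 = 103, so the proportions are 0.058252, 0.524272, 0.029126, 0.009709, 0.126214, 0.252427 (working shown to 6 dp, full precision carried).
H' = −Σ pᵢ ln pᵢ = −((-0.165610) + (-0.338546) + (-0.102994) + (-0.044997) + (-0.261234) + (-0.347499)) = 1.260881.
With S = 6 species, ln S = 1.791759, so J = 1.260881/1.791759 = 0.703711, i.e. 0.7037 to 4 decimal places.

0.7037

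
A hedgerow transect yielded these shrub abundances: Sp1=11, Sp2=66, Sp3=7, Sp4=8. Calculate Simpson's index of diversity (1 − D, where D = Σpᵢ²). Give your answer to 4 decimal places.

0.4577

Total N = 11+66+7+8 = 92, so the proportions are 0.119565, 0.717391, 0.076087, 0.086957 (working shown to 6 dp, full precision carried).
D = 0.119565² + 0.717391² + 0.076087² + 0.086957² = 0.014296 + 0.514650 + 0.005789 + 0.007561 = 0.542297.
So 1 − D = 0.457703, i.e. 0.4577 to 4 decimal places.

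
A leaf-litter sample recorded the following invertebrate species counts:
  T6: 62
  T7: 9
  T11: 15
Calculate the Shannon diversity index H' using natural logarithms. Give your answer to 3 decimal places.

Total N = 62+9+15 = 86, so the proportions are 0.72093, 0.10465, 0.17442 (working shown to 5 dp, full precision carried).
Each pᵢ ln pᵢ term: 0.72093×(-0.32721)=-0.23590, 0.10465×(-2.25712)=-0.23621, 0.17442×(-1.74630)=-0.30459.
Sum = -0.77669, so H' = 0.777.

0.777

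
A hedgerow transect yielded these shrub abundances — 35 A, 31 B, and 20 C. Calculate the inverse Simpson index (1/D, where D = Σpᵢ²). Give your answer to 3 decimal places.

Total N = 35+31+20 = 86, so the proportions are 0.406977, 0.360465, 0.232558 (working shown to 6 dp, full precision carried).
D = 0.406977² + 0.360465² + 0.232558² = 0.165630 + 0.129935 + 0.054083 = 0.349648.
So 1/D = 2.86002, i.e. 2.860 to 3 decimal places.

2.860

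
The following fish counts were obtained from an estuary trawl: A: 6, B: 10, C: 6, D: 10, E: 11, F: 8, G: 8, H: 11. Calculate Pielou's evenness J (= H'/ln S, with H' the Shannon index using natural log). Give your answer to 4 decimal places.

0.9880

Total N = 6+10+6+10+11+8+8+11 = 70, so the proportions are 0.085714, 0.142857, 0.085714, 0.142857, 0.157143, 0.114286, 0.114286, 0.157143 (working shown to 6 dp, full precision carried).
H' = −Σ pᵢ ln pᵢ = −((-0.210577) + (-0.277987) + (-0.210577) + (-0.277987) + (-0.290809) + (-0.247892) + (-0.247892) + (-0.290809)) = 2.054530.
With S = 8 species, ln S = 2.079442, so J = 2.054530/2.079442 = 0.988020, i.e. 0.9880 to 4 decimal places.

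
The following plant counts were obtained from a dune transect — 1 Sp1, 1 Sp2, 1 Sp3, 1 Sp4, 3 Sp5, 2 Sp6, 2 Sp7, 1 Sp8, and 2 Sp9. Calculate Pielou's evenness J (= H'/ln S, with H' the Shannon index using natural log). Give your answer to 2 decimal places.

Total N = 1+1+1+1+3+2+2+1+2 = 14, so the proportions are 0.0714, 0.0714, 0.0714, 0.0714, 0.2143, 0.1429, 0.1429, 0.0714, 0.1429 (working shown to 4 dp, full precision carried).
H' = −Σ pᵢ ln pᵢ = −((-0.1885) + (-0.1885) + (-0.1885) + (-0.1885) + (-0.3301) + (-0.2780) + (-0.2780) + (-0.1885) + (-0.2780)) = 2.1066.
With S = 9 species, ln S = 2.1972, so J = 2.1066/2.1972 = 0.9587, i.e. 0.96 to 2 decimal places.

0.96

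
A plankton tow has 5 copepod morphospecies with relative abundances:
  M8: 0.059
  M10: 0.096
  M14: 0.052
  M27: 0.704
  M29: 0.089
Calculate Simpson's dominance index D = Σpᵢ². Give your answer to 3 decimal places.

D = 0.059² + 0.096² + 0.052² + 0.704² + 0.089² = 0.00348 + 0.00922 + 0.00270 + 0.49562 + 0.00792 = 0.51894 (working shown to 5 dp, full precision carried).
To 3 decimal places, D = 0.519.

0.519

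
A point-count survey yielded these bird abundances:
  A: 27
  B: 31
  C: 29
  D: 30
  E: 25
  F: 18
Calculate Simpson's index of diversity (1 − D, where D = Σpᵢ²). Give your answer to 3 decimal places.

0.829

Total N = 27+31+29+30+25+18 = 160, so the proportions are 0.16875, 0.19375, 0.18125, 0.1875, 0.15625, 0.1125 (working shown to 5 dp, full precision carried).
D = 0.16875² + 0.19375² + 0.18125² + 0.1875² + 0.15625² + 0.1125² = 0.02848 + 0.03754 + 0.03285 + 0.03516 + 0.02441 + 0.01266 = 0.17109.
So 1 − D = 0.82891, i.e. 0.829 to 3 decimal places.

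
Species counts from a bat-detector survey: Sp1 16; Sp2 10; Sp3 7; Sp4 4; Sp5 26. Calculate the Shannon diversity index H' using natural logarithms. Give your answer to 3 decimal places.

1.425

Total N = 16+10+7+4+26 = 63, so the proportions are 0.25397, 0.15873, 0.11111, 0.06349, 0.4127 (working shown to 5 dp, full precision carried).
Each pᵢ ln pᵢ term: 0.25397×(-1.37055)=-0.34808, 0.15873×(-1.84055)=-0.29215, 0.11111×(-2.19722)=-0.24414, 0.06349×(-2.75684)=-0.17504, 0.4127×(-0.88504)=-0.36525.
Sum = -1.42465, so H' = 1.425.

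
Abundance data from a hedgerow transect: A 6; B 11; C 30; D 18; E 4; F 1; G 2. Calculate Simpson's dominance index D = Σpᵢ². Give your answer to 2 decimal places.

Total N = 6+11+30+18+4+1+2 = 72, so the proportions are 0.0833, 0.1528, 0.4167, 0.25, 0.0556, 0.0139, 0.0278 (working shown to 4 dp, full precision carried).
D = 0.0833² + 0.1528² + 0.4167² + 0.25² + 0.0556² + 0.0139² + 0.0278² = 0.0069 + 0.0233 + 0.1736 + 0.0625 + 0.0031 + 0.0002 + 0.0008 = 0.2704.
To 2 decimal places, D = 0.27.

0.27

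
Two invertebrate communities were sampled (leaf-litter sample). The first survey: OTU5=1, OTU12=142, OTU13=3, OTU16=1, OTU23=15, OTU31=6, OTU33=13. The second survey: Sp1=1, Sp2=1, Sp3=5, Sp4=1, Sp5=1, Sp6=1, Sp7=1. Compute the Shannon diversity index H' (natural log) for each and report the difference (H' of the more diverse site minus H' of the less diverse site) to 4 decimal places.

0.8421

The first survey: N=181, proportions 0.005525, 0.78453, 0.016575, 0.005525, 0.082873, 0.033149, 0.071823, giving H' = 0.824249 (working shown to 6 dp, full precision carried).
The second survey: N=11, proportions 0.090909, 0.090909, 0.454545, 0.090909, 0.090909, 0.090909, 0.090909, giving H' = 1.666333.
Difference = |0.824249 − 1.666333| = 0.842084, i.e. 0.8421 to 4 decimal places.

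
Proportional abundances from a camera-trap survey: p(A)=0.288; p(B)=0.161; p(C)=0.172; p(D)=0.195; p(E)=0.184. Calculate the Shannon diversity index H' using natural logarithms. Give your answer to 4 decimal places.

1.5856

Each pᵢ ln pᵢ term (working shown to 6 dp, full precision carried): 0.288×(-1.244795)=-0.358501, 0.161×(-1.826351)=-0.294042, 0.172×(-1.760261)=-0.302765, 0.195×(-1.634756)=-0.318777, 0.184×(-1.692820)=-0.311479.
Sum = -1.585564, so H' = 1.5856.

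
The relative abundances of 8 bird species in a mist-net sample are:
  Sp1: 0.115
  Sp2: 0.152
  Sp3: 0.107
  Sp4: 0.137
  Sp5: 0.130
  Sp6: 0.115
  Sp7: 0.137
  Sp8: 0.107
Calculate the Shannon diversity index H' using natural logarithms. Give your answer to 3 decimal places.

Each pᵢ ln pᵢ term (working shown to 5 dp, full precision carried): 0.115×(-2.16282)=-0.24872, 0.152×(-1.88387)=-0.28635, 0.107×(-2.23493)=-0.23914, 0.137×(-1.98777)=-0.27233, 0.13×(-2.04022)=-0.26523, 0.115×(-2.16282)=-0.24872, 0.137×(-1.98777)=-0.27233, 0.107×(-2.23493)=-0.23914.
Sum = -2.07195, so H' = 2.072.

2.072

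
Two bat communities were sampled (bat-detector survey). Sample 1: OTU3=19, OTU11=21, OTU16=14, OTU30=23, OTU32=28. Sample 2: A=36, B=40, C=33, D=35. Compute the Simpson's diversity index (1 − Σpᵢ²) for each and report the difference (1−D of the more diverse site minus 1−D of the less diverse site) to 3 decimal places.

Sample 1: N=105, proportions 0.18095, 0.2, 0.13333, 0.21905, 0.26667, giving 1−D = 0.79039 (working shown to 5 dp, full precision carried).
Sample 2: N=144, proportions 0.25, 0.27778, 0.22917, 0.24306, giving 1−D = 0.74875.
Difference = |0.79039 − 0.74875| = 0.04164, i.e. 0.042 to 3 decimal places.

0.042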